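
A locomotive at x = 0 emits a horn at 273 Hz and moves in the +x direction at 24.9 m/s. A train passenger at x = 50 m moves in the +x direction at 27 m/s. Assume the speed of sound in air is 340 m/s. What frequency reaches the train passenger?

The observer lies on the +x side, so the source is heading toward the observer and the observer is heading away from the source.
Both move, so f' = f · (v − v_o)/(v − v_s).
f' = 273 × (340 − 27)/(340 − 24.9) = 273 × 313/315.1 ≈ 271 Hz.

271 Hz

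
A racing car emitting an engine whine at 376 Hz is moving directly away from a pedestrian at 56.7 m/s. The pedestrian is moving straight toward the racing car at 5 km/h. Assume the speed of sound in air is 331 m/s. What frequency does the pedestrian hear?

5 km/h = 1.389 m/s.
General Doppler shift: f' = f · (v + v_o)/(v + v_s).
f' = 376 × (331 + 1.389)/(331 + 56.7) = 376 × 332.39/387.7 ≈ 322 Hz.

322 Hz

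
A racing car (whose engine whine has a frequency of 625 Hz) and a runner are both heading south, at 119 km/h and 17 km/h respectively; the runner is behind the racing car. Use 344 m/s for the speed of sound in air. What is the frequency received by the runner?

578 Hz

119 km/h = 33.06 m/s; 17 km/h = 4.722 m/s.
The runner is behind, so the racing car is moving away from it while the runner is moving toward the racing car.
General Doppler shift: f' = f · (v + v_o)/(v + v_s).
f' = 625 × (344 + 4.722)/(344 + 33.06) = 625 × 348.72/377.06 ≈ 578 Hz.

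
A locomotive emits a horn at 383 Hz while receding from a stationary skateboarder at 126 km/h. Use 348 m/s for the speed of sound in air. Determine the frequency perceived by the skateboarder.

126 km/h = 35 m/s.
Moving source, stationary observer: f' = f · v/(v + v_s) since the source is receding.
f' = 383 × 348/(348 + 35) = 383 × 348/383 ≈ 348 Hz.

348 Hz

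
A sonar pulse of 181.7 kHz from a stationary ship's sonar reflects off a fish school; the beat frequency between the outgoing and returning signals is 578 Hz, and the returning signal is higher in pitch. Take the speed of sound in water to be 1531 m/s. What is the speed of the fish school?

Double Doppler shift off a moving reflector: f₂ = f₀ · (v + u)/(v − u) (u > 0 toward emitter).
Returning signal is higher, so f₂ = f₀ + Δf = 181700 + 578 = 182278 Hz.
Rearranging, u = v · (f₂ − f₀)/(f₂ + f₀) = 1531 × 578/363978 ≈ 2.43 m/s.
So the fish school is moving at 2.43 m/s toward the emitter.

2.43 m/s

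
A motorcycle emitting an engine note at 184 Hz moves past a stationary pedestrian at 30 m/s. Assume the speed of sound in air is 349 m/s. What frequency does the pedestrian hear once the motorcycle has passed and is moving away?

Receding: f₂ = f · v/(v + v_s) = 184 × 349/379 ≈ 169 Hz.

169 Hz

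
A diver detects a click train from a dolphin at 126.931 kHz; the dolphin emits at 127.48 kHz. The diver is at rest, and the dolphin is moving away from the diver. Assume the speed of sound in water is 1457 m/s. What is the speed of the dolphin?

6.3 m/s

f' = f · v/(v + v_s) ⇒ v_s = v · |1 − f/f'|.
v_s = 1457 × |1 − 127.48/126.931| = 1457 × 0.004325 ≈ 6.3 m/s.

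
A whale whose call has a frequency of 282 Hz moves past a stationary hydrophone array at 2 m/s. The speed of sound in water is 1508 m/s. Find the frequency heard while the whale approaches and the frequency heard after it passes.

282 Hz approaching; 282 Hz receding

Approaching: f₁ = f · v/(v − v_s) = 282 × 1508/1506 ≈ 282 Hz.
Receding: f₂ = f · v/(v + v_s) = 282 × 1508/1510 ≈ 282 Hz.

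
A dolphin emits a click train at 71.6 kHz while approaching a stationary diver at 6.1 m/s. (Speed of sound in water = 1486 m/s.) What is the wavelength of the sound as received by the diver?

Only the source moves, toward the listener, so f' = f · v/(v − v_s).
f' = 71.6 × 1486/(1486 − 6.1) ≈ 71.9 kHz.
λ' = v/f' = 1486/71895.1 ≈ 2.1 cm.

2.1 cm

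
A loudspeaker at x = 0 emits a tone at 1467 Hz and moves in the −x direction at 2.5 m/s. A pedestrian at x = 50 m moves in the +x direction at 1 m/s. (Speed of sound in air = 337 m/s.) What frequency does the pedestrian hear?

The observer lies on the +x side, so the source is heading away from the observer and the observer is heading away from the source.
General Doppler shift: f' = f · (v − v_o)/(v + v_s).
f' = 1467 × (337 − 1)/(337 + 2.5) = 1467 × 336/339.5 ≈ 1452 Hz.

1452 Hz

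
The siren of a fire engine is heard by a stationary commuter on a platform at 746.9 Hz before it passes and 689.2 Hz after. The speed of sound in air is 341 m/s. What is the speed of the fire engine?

13.7 m/s

f₁/f₂ = (v + v_s)/(v − v_s), so v_s = v · (f₁ − f₂)/(f₁ + f₂).
v_s = 341 × (746.9 − 689.2)/(746.9 + 689.2) = 341 × 57.7/1436.1 ≈ 13.7 m/s.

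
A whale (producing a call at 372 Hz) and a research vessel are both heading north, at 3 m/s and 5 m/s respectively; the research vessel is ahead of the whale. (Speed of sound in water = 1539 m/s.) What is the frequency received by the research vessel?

The research vessel is ahead, so the whale is moving toward it while the research vessel is moving away from the whale.
With source approaching and observer receding, f' = f · (v − v_o)/(v − v_s).
f' = 372 × (1539 − 5)/(1539 − 3) = 372 × 1534/1536 ≈ 372 Hz.

372 Hz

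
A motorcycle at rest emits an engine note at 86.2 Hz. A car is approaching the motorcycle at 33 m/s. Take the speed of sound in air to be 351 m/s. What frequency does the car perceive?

Only the observer moves, toward the source, so f' = f · (v + v_o)/v.
f' = 86.2 × (351 + 33)/351 = 86.2 × 384/351 ≈ 94 Hz.

94 Hz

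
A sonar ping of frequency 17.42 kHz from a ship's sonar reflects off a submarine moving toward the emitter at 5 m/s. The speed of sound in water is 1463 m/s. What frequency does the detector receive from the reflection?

The submarine first receives the wave as a moving observer: f₁ = f₀ · (v + u)/v = 17.42 × (1463 + 5)/1463 ≈ 17.48 kHz.
On reflection it acts as a source moving toward the stationary detector: f₂ = f₁ · v/(v − u) = 17.48 × 1463/1458 ≈ 17.54 kHz.

17.54 kHz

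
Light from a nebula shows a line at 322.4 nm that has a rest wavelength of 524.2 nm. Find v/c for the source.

λ'/λ₀ = 0.6150 < 1 (blueshift), so the source is approaching.
λ'/λ₀ = √((1 − β)/(1 + β)) for an approaching source ⇒ β = (1 − r²)/(1 + r²) with r = λ'/λ₀.
β = (1 − 0.3783)/(1 + 0.3783) ≈ 0.451.

0.451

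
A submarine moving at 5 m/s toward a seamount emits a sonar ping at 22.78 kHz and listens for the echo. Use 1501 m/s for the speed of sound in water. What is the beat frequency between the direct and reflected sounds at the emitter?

The seamount receives the sound from a moving source: f₁ = f₀ · v/(v − v_e) = 22.78 × 1501/1496 ≈ 22.8561 kHz.
On the return leg the submarine is a moving observer: f₂ = f₁ · (v + v_e)/v = 22.8561 × 1506/1501 ≈ 22.9323 kHz.
Beat against the emitted tone (with f₀ = 22780 Hz): |f₂ − f₀| = 2v_e·f₀/(v − v_e) = 2 × 5 × 22780/1496 ≈ 152 Hz.

152 Hz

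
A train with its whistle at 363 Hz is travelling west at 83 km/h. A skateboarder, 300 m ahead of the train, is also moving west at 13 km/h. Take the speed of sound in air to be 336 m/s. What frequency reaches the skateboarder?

386 Hz

83 km/h = 23.06 m/s; 13 km/h = 3.611 m/s.
The skateboarder is ahead, so the train is moving toward it while the skateboarder is moving away from the train.
With source approaching and observer receding, f' = f · (v − v_o)/(v − v_s).
f' = 363 × (336 − 3.611)/(336 − 23.06) = 363 × 332.39/312.94 ≈ 386 Hz.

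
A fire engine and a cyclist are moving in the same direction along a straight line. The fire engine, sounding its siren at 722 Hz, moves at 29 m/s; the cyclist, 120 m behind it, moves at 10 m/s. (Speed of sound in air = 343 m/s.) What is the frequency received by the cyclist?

685 Hz

The cyclist is behind, so the fire engine is moving away from it while the cyclist is moving toward the fire engine.
General Doppler shift: f' = f · (v + v_o)/(v + v_s).
f' = 722 × (343 + 10)/(343 + 29) = 722 × 353/372 ≈ 685 Hz.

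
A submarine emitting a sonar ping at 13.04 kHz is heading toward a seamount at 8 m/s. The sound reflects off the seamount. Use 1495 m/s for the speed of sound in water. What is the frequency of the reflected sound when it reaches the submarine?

The seamount receives the sound from a moving source: f₁ = f₀ · v/(v − v_e) = 13.04 × 1495/1487 ≈ 13.11 kHz.
On the return leg the submarine is a moving observer: f₂ = f₁ · (v + v_e)/v = 13.11 × 1503/1495 ≈ 13.18 kHz.

13.18 kHz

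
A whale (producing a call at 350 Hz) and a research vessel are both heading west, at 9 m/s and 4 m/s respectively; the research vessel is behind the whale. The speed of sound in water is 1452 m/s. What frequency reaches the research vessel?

349 Hz

The research vessel is behind, so the whale is moving away from it while the research vessel is moving toward the whale.
With source receding and observer approaching, f' = f · (v + v_o)/(v + v_s).
f' = 350 × (1452 + 4)/(1452 + 9) = 350 × 1456/1461 ≈ 349 Hz.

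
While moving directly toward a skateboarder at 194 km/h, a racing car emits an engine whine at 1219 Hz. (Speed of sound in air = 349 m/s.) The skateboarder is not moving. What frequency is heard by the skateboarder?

1442 Hz

194 km/h = 53.89 m/s.
Moving source, stationary observer: f' = f · v/(v − v_s) since the source is approaching.
f' = 1219 × 349/(349 − 53.89) = 1219 × 349/295.1 ≈ 1442 Hz.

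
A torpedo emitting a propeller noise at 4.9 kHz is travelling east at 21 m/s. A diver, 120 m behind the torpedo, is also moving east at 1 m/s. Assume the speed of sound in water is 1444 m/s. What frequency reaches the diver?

4.83 kHz

The diver is behind, so the torpedo is moving away from it while the diver is moving toward the torpedo.
General Doppler shift: f' = f · (v + v_o)/(v + v_s).
f' = 4.9 × (1444 + 1)/(1444 + 21) = 4.9 × 1445/1465 ≈ 4.83 kHz.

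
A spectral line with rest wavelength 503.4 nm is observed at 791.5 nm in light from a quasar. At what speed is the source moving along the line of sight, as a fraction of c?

0.424c

λ'/λ₀ = 1.5723 > 1 (redshift), so the source is receding.
λ'/λ₀ = √((1 + β)/(1 − β)) for a receding source ⇒ β = (r² − 1)/(r² + 1) with r = λ'/λ₀.
β = (2.4722 − 1)/(2.4722 + 1) ≈ 0.424.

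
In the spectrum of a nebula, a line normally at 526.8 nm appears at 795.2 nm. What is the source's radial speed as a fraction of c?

λ'/λ₀ = 1.5095 > 1 (redshift), so the source is receding.
λ'/λ₀ = √((1 + β)/(1 − β)) for a receding source ⇒ β = (r² − 1)/(r² + 1) with r = λ'/λ₀.
β = (2.2786 − 1)/(2.2786 + 1) ≈ 0.390.

0.390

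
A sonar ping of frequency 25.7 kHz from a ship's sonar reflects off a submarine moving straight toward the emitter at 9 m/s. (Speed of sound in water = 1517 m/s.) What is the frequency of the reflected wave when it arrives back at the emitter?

The submarine first receives the wave as a moving observer: f₁ = f₀ · (v + u)/v = 25.7 × (1517 + 9)/1517 ≈ 25.9 kHz.
On reflection it acts as a source moving toward the stationary detector: f₂ = f₁ · v/(v − u) = 25.9 × 1517/1508 ≈ 26.0 kHz.

26.0 kHz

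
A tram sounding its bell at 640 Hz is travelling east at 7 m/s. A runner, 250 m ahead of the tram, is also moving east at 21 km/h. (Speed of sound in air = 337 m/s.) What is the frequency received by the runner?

642 Hz

21 km/h = 5.833 m/s.
The runner is ahead, so the tram is moving toward it while the runner is moving away from the tram.
Both move, so f' = f · (v − v_o)/(v − v_s).
f' = 640 × (337 − 5.833)/(337 − 7) = 640 × 331.17/330 ≈ 642 Hz.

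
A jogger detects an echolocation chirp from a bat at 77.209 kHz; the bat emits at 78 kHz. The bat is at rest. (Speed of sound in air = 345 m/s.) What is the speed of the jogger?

f' < f, so the jogger is receding.
f' = f · (v − v_o)/v ⇒ v_o = v · |f'/f − 1|.
v_o = 345 × |77.209/78 − 1| = 345 × 0.01014 ≈ 3.5 m/s.

3.5 m/s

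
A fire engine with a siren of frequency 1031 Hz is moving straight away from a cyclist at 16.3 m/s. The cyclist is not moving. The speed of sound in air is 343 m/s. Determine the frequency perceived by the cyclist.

Only the source moves, away from the listener, so f' = f · v/(v + v_s).
f' = 1031 × 343/(343 + 16.3) = 1031 × 343/359.3 ≈ 984 Hz.

984 Hz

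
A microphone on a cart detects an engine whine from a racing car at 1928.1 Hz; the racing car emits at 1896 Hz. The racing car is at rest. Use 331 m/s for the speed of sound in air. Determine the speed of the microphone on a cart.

5.6 m/s

f' > f, so the microphone on a cart is approaching.
f' = f · (v + v_o)/v ⇒ v_o = v · |f'/f − 1|.
v_o = 331 × |1928.1/1896 − 1| = 331 × 0.01693 ≈ 5.6 m/s.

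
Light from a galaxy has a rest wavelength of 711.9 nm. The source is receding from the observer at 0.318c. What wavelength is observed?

Relativistic Doppler for wavelength: λ' = λ₀ · √((1 + β)/(1 − β)).
λ' = 711.9 × √(1.3180/0.6820) = 711.9 × 1.39016 ≈ 989.7 nm.

989.7 nm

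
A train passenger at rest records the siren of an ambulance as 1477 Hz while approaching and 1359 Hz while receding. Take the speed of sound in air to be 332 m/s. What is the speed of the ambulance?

13.8 m/s

f₁/f₂ = (v + v_s)/(v − v_s), so v_s = v · (f₁ − f₂)/(f₁ + f₂).
v_s = 332 × (1477 − 1359)/(1477 + 1359) = 332 × 118/2836 ≈ 13.8 m/s.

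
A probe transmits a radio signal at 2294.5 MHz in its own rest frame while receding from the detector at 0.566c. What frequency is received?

Relativistic Doppler for frequency: f' = f₀ · √((1 − β)/(1 + β)).
f' = 2294.5 × √(0.4340/1.5660) = 2294.5 × 0.52644 ≈ 1207.9 MHz.

1207.9 MHz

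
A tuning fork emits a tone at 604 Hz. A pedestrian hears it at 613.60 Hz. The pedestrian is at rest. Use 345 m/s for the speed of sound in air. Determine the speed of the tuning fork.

f' > f, so the tuning fork is approaching.
f' = f · v/(v − v_s) ⇒ v_s = v · |1 − f/f'|.
v_s = 345 × |1 − 604/613.60| = 345 × 0.01565 ≈ 5.4 m/s.

5.4 m/s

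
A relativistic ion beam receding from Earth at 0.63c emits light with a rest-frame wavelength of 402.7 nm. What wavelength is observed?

845.2 nm

Relativistic Doppler for wavelength: λ' = λ₀ · √((1 + β)/(1 − β)).
λ' = 402.7 × √(1.6300/0.3700) = 402.7 × 2.09891 ≈ 845.2 nm.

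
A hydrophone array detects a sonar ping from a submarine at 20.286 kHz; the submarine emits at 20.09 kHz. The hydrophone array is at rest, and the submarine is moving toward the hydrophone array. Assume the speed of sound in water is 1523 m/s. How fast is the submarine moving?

14.7 m/s

f' = f · v/(v − v_s) ⇒ v_s = v · |1 − f/f'|.
v_s = 1523 × |1 − 20.09/20.286| = 1523 × 0.009662 ≈ 14.7 m/s.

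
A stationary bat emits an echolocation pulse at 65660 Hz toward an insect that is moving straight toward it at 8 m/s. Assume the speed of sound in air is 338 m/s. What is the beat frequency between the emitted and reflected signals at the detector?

3184 Hz

At the insect (a moving observer), f₁ = f₀ · (v + u)/v = 65660 × 346/338 ≈ 67214 Hz.
The reflection then acts as a moving source: f₂ = f₁ · v/(v − u) ≈ 68844 Hz.
Beat frequency: |f₂ − f₀| = 2u·f₀/(v − u) = 2 × 8 × 65660/330 ≈ 3184 Hz.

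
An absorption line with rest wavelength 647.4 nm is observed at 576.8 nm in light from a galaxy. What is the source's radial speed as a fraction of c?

λ'/λ₀ = 0.8909 < 1 (blueshift), so the source is approaching.
λ'/λ₀ = √((1 − β)/(1 + β)) for an approaching source ⇒ β = (1 − r²)/(1 + r²) with r = λ'/λ₀.
β = (1 − 0.7938)/(1 + 0.7938) ≈ 0.115.

0.115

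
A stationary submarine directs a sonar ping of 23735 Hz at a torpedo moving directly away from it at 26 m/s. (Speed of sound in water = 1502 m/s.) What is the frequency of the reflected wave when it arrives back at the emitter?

22927 Hz

The torpedo first receives the wave as a moving observer: f₁ = f₀ · (v − u)/v = 23735 × (1502 − 26)/1502 ≈ 23324 Hz.
The reflection then acts as a moving source: f₂ = f₁ · v/(v + u) ≈ 22927 Hz.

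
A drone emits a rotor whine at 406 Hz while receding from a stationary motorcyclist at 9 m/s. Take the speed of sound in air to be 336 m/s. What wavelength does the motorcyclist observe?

85.0 cm

With the source moving away from a stationary observer, f' = f · v/(v + v_s).
f' = 406 × 336/(336 + 9) ≈ 395 Hz.
λ' = v/f' = 336/395.409 ≈ 85.0 cm.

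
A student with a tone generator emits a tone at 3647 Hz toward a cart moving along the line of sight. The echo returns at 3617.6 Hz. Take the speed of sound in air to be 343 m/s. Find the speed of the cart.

Double Doppler shift off a moving reflector: f₂ = f₀ · (v + u)/(v − u) (u > 0 toward emitter).
Rearranging, u = v · (f₂ − f₀)/(f₂ + f₀) = 343 × -29.4/7264.6 ≈ -1.39 m/s.
So the cart is moving at 1.39 m/s away from the emitter.

1.39 m/s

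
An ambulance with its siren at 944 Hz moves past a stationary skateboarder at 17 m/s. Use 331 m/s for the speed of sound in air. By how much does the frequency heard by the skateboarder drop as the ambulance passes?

Approaching: f₁ = f · v/(v − v_s) = 944 × 331/314 ≈ 995.1 Hz.
Receding: f₂ = f · v/(v + v_s) = 944 × 331/348 ≈ 897.9 Hz.
Drop: f₁ − f₂ = 2f·v·v_s/(v² − v_s²) = 2 × 944 × 331 × 17/(331² − 17²) ≈ 97.2 Hz.

97.2 Hz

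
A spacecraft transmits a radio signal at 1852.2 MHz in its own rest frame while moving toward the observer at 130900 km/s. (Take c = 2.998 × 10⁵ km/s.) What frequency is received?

2957.7 MHz

β = v/c = 130900/299800 = 0.4366.
Relativistic Doppler for frequency: f' = f₀ · √((1 + β)/(1 − β)).
f' = 1852.2 × √(1.4366/0.5634) = 1852.2 × 1.59688 ≈ 2957.7 MHz.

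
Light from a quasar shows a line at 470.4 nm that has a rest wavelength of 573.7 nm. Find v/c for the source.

0.196c

λ'/λ₀ = 0.8199 < 1 (blueshift), so the source is approaching.
λ'/λ₀ = √((1 − β)/(1 + β)) for an approaching source ⇒ β = (1 − r²)/(1 + r²) with r = λ'/λ₀.
β = (1 − 0.6723)/(1 + 0.6723) ≈ 0.196.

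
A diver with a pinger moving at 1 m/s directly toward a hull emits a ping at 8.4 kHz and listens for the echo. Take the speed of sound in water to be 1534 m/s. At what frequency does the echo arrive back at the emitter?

8.41 kHz

The hull receives the sound from a moving source: f₁ = f₀ · v/(v − v_e) = 8.4 × 1534/1533 ≈ 8.41 kHz.
On the return leg the diver with a pinger is a moving observer: f₂ = f₁ · (v + v_e)/v = 8.41 × 1535/1534 ≈ 8.41 kHz.
Equivalently f₂ = f₀ · (v + v_e)/(v − v_e).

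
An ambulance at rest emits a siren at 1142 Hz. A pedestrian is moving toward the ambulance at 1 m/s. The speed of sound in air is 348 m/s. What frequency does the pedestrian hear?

Only the observer moves, toward the source, so f' = f · (v + v_o)/v.
f' = 1142 × (348 + 1)/348 = 1142 × 349/348 ≈ 1145 Hz.

1145 Hz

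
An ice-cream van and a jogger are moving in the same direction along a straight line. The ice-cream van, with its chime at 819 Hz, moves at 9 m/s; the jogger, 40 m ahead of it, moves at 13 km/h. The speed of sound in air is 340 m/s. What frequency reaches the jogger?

13 km/h = 3.611 m/s.
The jogger is ahead, so the ice-cream van is moving toward it while the jogger is moving away from the ice-cream van.
With source approaching and observer receding, f' = f · (v − v_o)/(v − v_s).
f' = 819 × (340 − 3.611)/(340 − 9) = 819 × 336.39/331 ≈ 832 Hz.

832 Hz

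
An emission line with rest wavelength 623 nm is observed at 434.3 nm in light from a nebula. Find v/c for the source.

λ'/λ₀ = 0.6971 < 1 (blueshift), so the source is approaching.
λ'/λ₀ = √((1 − β)/(1 + β)) for an approaching source ⇒ β = (1 − r²)/(1 + r²) with r = λ'/λ₀.
β = (1 − 0.4860)/(1 + 0.4860) ≈ 0.346.

0.346c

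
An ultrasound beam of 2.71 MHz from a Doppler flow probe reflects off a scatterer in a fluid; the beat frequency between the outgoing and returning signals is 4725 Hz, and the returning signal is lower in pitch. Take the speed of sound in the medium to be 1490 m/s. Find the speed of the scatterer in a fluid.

1.30 m/s

Double Doppler shift off a moving reflector: f₂ = f₀ · (v + u)/(v − u) (u > 0 toward emitter).
Returning signal is lower, so f₂ = f₀ − Δf = 2710000 − 4725 = 2705275 Hz.
Rearranging, u = v · (f₂ − f₀)/(f₂ + f₀) = 1490 × -4725/5415275 ≈ -1.30 m/s.
So the scatterer in a fluid is moving at 1.30 m/s away from the emitter.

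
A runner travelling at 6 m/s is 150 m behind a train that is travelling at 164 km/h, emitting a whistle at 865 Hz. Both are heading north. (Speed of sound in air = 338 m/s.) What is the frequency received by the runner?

776 Hz

164 km/h = 45.56 m/s.
The runner is behind, so the train is moving away from it while the runner is moving toward the train.
Both move, so f' = f · (v + v_o)/(v + v_s).
f' = 865 × (338 + 6)/(338 + 45.56) = 865 × 344/383.56 ≈ 776 Hz.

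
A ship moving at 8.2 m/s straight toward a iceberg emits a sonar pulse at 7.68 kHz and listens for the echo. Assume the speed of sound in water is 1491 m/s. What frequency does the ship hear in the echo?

The iceberg receives the sound from a moving source: f₁ = f₀ · v/(v − v_e) = 7.68 × 1491/1482.8 ≈ 7.72 kHz.
On the return leg the ship is a moving observer: f₂ = f₁ · (v + v_e)/v = 7.72 × 1499.2/1491 ≈ 7.76 kHz.

7.76 kHz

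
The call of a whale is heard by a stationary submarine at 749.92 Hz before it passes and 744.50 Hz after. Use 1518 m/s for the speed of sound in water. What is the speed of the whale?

f₁/f₂ = (v + v_s)/(v − v_s), so v_s = v · (f₁ − f₂)/(f₁ + f₂).
v_s = 1518 × (749.92 − 744.50)/(749.92 + 744.50) = 1518 × 5.42/1494.42 ≈ 5.5 m/s.

5.5 m/s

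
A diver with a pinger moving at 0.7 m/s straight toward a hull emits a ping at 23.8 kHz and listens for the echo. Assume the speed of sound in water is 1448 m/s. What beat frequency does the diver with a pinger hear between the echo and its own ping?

The hull receives the sound from a moving source: f₁ = f₀ · v/(v − v_e) = 23.8 × 1448/1447.3 ≈ 23.8115 kHz.
On the return leg the diver with a pinger is a moving observer: f₂ = f₁ · (v + v_e)/v = 23.8115 × 1448.7/1448 ≈ 23.8230 kHz.
Equivalently f₂ = f₀ · (v + v_e)/(v − v_e).
Beat against the emitted tone (with f₀ = 23800 Hz): |f₂ − f₀| = 2v_e·f₀/(v − v_e) = 2 × 0.7 × 23800/1447.3 ≈ 23.0 Hz.

23.0 Hz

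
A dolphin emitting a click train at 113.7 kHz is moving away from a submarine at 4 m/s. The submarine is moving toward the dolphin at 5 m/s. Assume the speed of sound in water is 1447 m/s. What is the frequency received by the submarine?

General Doppler shift: f' = f · (v + v_o)/(v + v_s).
f' = 113.7 × (1447 + 5)/(1447 + 4) = 113.7 × 1452/1451 ≈ 113.8 kHz.

113.8 kHz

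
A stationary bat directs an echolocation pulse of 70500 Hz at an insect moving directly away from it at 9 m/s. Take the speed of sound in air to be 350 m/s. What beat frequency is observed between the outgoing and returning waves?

3535 Hz

The insect first receives the wave as a moving observer: f₁ = f₀ · (v − u)/v = 70500 × (350 − 9)/350 ≈ 68687 Hz.
On reflection it acts as a source moving away from the stationary detector: f₂ = f₁ · v/(v + u) = 68687 × 350/359 ≈ 66965 Hz.
Beat frequency: |f₂ − f₀| = 2u·f₀/(v + u) = 2 × 9 × 70500/359 ≈ 3535 Hz.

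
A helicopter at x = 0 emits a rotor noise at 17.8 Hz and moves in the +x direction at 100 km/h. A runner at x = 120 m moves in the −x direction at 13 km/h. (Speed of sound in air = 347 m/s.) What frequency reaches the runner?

100 km/h = 27.78 m/s; 13 km/h = 3.611 m/s.
The observer lies on the +x side, so the source is heading toward the observer and the observer is heading toward the source.
General Doppler shift: f' = f · (v + v_o)/(v − v_s).
f' = 17.8 × (347 + 3.611)/(347 − 27.78) = 17.8 × 350.61/319.22 ≈ 19.6 Hz.

19.6 Hz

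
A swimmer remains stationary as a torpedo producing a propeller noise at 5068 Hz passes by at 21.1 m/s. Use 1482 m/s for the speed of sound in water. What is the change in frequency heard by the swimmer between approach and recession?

Approaching: f₁ = f · v/(v − v_s) = 5068 × 1482/1460.9 ≈ 5141 Hz.
Receding: f₂ = f · v/(v + v_s) = 5068 × 1482/1503.1 ≈ 4997 Hz.
Drop: f₁ − f₂ = 2f·v·v_s/(v² − v_s²) = 2 × 5068 × 1482 × 21.1/(1482² − 21.1²) ≈ 144 Hz.

144 Hz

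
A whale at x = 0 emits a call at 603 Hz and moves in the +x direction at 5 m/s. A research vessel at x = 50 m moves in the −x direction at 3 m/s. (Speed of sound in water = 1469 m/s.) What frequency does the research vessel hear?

The observer lies on the +x side, so the source is heading toward the observer and the observer is heading toward the source.
General Doppler shift: f' = f · (v + v_o)/(v − v_s).
f' = 603 × (1469 + 3)/(1469 − 5) = 603 × 1472/1464 ≈ 606 Hz.

606 Hz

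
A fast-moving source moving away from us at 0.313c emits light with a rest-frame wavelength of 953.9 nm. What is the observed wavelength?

1318.7 nm

Relativistic Doppler for wavelength: λ' = λ₀ · √((1 + β)/(1 − β)).
λ' = 953.9 × √(1.3130/0.6870) = 953.9 × 1.38246 ≈ 1318.7 nm.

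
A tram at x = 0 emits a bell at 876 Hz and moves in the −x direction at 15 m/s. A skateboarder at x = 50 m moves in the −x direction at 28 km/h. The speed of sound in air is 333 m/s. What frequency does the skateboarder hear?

858 Hz

28 km/h = 7.778 m/s.
The observer lies on the +x side, so the source is heading away from the observer and the observer is heading toward the source.
General Doppler shift: f' = f · (v + v_o)/(v + v_s).
f' = 876 × (333 + 7.778)/(333 + 15) = 876 × 340.78/348 ≈ 858 Hz.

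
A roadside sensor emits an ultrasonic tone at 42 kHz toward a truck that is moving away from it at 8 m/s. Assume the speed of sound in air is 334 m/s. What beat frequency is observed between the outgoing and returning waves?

1965 Hz

The truck first receives the wave as a moving observer: f₁ = f₀ · (v − u)/v = 42 × (334 − 8)/334 ≈ 40.99 kHz.
The reflection then acts as a moving source: f₂ = f₁ · v/(v + u) ≈ 40.04 kHz.
Beat frequency (with f₀ = 42000 Hz): |f₂ − f₀| = 2u·f₀/(v + u) = 2 × 8 × 42000/342 ≈ 1965 Hz.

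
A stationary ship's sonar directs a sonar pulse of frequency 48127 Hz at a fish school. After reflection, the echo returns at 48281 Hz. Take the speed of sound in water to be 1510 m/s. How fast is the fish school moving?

2.41 m/s

Double Doppler shift off a moving reflector: f₂ = f₀ · (v + u)/(v − u) (u > 0 toward emitter).
Rearranging, u = v · (f₂ − f₀)/(f₂ + f₀) = 1510 × 154/96408 ≈ 2.41 m/s.
So the fish school is moving at 2.41 m/s toward the emitter.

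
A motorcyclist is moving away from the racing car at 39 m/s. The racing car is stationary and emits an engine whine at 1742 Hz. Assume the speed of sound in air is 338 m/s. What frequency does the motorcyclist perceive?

1541 Hz

Moving observer, stationary source: f' = f · (v − v_o)/v.
f' = 1742 × (338 − 39)/338 = 1742 × 299/338 ≈ 1541 Hz.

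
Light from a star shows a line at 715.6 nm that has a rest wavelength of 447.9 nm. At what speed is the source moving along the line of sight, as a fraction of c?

λ'/λ₀ = 1.5977 > 1 (redshift), so the source is receding.
λ'/λ₀ = √((1 + β)/(1 − β)) for a receding source ⇒ β = (r² − 1)/(r² + 1) with r = λ'/λ₀.
β = (2.5526 − 1)/(2.5526 + 1) ≈ 0.437.

0.437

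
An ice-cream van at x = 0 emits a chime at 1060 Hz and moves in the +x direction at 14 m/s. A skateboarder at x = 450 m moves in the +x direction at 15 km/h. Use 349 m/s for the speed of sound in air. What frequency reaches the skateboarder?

15 km/h = 4.167 m/s.
The observer lies on the +x side, so the source is heading toward the observer and the observer is heading away from the source.
General Doppler shift: f' = f · (v − v_o)/(v − v_s).
f' = 1060 × (349 − 4.167)/(349 − 14) = 1060 × 344.83/335 ≈ 1091 Hz.

1091 Hz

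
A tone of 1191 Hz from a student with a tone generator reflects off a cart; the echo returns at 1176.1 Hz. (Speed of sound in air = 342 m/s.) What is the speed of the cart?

2.15 m/s

Double Doppler shift off a moving reflector: f₂ = f₀ · (v + u)/(v − u) (u > 0 toward emitter).
Rearranging, u = v · (f₂ − f₀)/(f₂ + f₀) = 342 × -14.9/2367.1 ≈ -2.15 m/s.
So the cart is moving at 2.15 m/s away from the emitter.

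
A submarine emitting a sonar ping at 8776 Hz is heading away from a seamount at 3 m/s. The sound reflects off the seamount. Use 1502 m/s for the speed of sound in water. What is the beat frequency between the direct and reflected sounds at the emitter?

The seamount receives the sound from a moving source: f₁ = f₀ · v/(v + v_e) = 8776 × 1502/1505 ≈ 8758.5 Hz.
On the return leg the submarine is a moving observer: f₂ = f₁ · (v − v_e)/v = 8758.5 × 1499/1502 ≈ 8741.0 Hz.
Equivalently f₂ = f₀ · (v − v_e)/(v + v_e).
Beat against the emitted tone: |f₂ − f₀| = 2v_e·f₀/(v + v_e) = 2 × 3 × 8776/1505 ≈ 35.0 Hz.

35.0 Hz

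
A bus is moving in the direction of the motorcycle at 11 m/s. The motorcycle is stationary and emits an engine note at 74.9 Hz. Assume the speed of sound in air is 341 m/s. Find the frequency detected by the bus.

Only the observer moves, toward the source, so f' = f · (v + v_o)/v.
f' = 74.9 × (341 + 11)/341 = 74.9 × 352/341 ≈ 77 Hz.

77 Hz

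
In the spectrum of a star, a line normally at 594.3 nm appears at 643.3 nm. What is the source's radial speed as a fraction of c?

λ'/λ₀ = 1.0824 > 1 (redshift), so the source is receding.
λ'/λ₀ = √((1 + β)/(1 − β)) for a receding source ⇒ β = (r² − 1)/(r² + 1) with r = λ'/λ₀.
β = (1.1717 − 1)/(1.1717 + 1) ≈ 0.079.

0.079c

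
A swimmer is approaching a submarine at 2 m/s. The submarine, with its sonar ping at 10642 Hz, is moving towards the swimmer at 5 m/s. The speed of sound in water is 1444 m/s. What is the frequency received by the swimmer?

Both move, so f' = f · (v + v_o)/(v − v_s).
f' = 10642 × (1444 + 2)/(1444 − 5) = 10642 × 1446/1439 ≈ 10694 Hz.

10694 Hz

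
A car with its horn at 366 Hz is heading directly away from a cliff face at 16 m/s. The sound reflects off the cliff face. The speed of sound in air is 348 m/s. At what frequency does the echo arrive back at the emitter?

334 Hz

The cliff face receives the sound from a moving source: f₁ = f₀ · v/(v + v_e) = 366 × 348/364 ≈ 350 Hz.
On the return leg the car is a moving observer: f₂ = f₁ · (v − v_e)/v = 350 × 332/348 ≈ 334 Hz.
Equivalently f₂ = f₀ · (v − v_e)/(v + v_e).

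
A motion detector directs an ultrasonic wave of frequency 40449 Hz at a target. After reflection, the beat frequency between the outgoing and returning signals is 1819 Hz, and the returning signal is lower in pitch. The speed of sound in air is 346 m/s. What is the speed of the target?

Double Doppler shift off a moving reflector: f₂ = f₀ · (v + u)/(v − u) (u > 0 toward emitter).
Returning signal is lower, so f₂ = f₀ − Δf = 40449 − 1819 = 38630 Hz.
Rearranging, u = v · (f₂ − f₀)/(f₂ + f₀) = 346 × -1819/79079 ≈ -8.0 m/s.
So the target is moving at 8.0 m/s away from the emitter.

8.0 m/s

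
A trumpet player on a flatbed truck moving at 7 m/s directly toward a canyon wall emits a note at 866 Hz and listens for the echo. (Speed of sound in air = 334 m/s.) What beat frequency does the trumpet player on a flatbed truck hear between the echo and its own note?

The canyon wall receives the sound from a moving source: f₁ = f₀ · v/(v − v_e) = 866 × 334/327 ≈ 884.5 Hz.
On the return leg the trumpet player on a flatbed truck is a moving observer: f₂ = f₁ · (v + v_e)/v = 884.5 × 341/334 ≈ 903.1 Hz.
Beat against the emitted tone: |f₂ − f₀| = 2v_e·f₀/(v − v_e) = 2 × 7 × 866/327 ≈ 37.1 Hz.

37.1 Hz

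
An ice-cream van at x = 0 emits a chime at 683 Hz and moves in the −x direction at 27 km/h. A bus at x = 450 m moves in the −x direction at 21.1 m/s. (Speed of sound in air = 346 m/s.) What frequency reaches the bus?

27 km/h = 7.5 m/s.
The observer lies on the +x side, so the source is heading away from the observer and the observer is heading toward the source.
General Doppler shift: f' = f · (v + v_o)/(v + v_s).
f' = 683 × (346 + 21.1)/(346 + 7.5) = 683 × 367.1/353.5 ≈ 709 Hz.

709 Hz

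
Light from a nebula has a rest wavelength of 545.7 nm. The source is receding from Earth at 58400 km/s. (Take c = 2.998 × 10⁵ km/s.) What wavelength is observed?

β = v/c = 58400/299800 = 0.1948.
Relativistic Doppler for wavelength: λ' = λ₀ · √((1 + β)/(1 − β)).
λ' = 545.7 × √(1.1948/0.8052) = 545.7 × 1.21813 ≈ 664.7 nm.

664.7 nm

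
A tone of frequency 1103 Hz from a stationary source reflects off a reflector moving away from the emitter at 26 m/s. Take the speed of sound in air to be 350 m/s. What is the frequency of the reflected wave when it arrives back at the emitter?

950 Hz

The reflector first receives the wave as a moving observer: f₁ = f₀ · (v − u)/v = 1103 × (350 − 26)/350 ≈ 1021 Hz.
The reflection then acts as a moving source: f₂ = f₁ · v/(v + u) ≈ 950 Hz.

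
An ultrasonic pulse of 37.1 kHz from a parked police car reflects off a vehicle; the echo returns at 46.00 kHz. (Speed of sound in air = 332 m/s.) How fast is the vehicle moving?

36 m/s

Double Doppler shift off a moving reflector: f₂ = f₀ · (v + u)/(v − u) (u > 0 toward emitter).
Rearranging, u = v · (f₂ − f₀)/(f₂ + f₀) = 332 × 8.90/83.10 ≈ 36 m/s.
So the vehicle is moving at 36 m/s toward the emitter.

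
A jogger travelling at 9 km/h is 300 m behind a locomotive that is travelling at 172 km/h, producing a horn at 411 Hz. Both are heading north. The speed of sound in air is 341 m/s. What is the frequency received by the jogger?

172 km/h = 47.78 m/s; 9 km/h = 2.5 m/s.
The jogger is behind, so the locomotive is moving away from it while the jogger is moving toward the locomotive.
Both move, so f' = f · (v + v_o)/(v + v_s).
f' = 411 × (341 + 2.5)/(341 + 47.78) = 411 × 343.5/388.78 ≈ 363 Hz.

363 Hz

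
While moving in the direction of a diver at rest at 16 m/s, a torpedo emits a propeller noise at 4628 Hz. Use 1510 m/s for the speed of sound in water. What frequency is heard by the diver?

Only the source moves, toward the listener, so f' = f · v/(v − v_s).
f' = 4628 × 1510/(1510 − 16) = 4628 × 1510/1494 ≈ 4678 Hz.

4678 Hz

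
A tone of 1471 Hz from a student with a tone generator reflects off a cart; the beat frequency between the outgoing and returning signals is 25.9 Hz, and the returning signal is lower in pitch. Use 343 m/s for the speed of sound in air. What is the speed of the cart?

Double Doppler shift off a moving reflector: f₂ = f₀ · (v + u)/(v − u) (u > 0 toward emitter).
Returning signal is lower, so f₂ = f₀ − Δf = 1471 − 25.9 = 1445.1 Hz.
Rearranging, u = v · (f₂ − f₀)/(f₂ + f₀) = 343 × -25.9/2916.1 ≈ -3.0 m/s.
So the cart is moving at 3.0 m/s away from the emitter.

3.0 m/s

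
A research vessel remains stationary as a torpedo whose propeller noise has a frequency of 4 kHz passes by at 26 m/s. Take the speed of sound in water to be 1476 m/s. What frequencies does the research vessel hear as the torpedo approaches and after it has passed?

Approaching: f₁ = f · v/(v − v_s) = 4 × 1476/1450 ≈ 4.07 kHz.
Receding: f₂ = f · v/(v + v_s) = 4 × 1476/1502 ≈ 3.93 kHz.

4.07 kHz approaching; 3.93 kHz receding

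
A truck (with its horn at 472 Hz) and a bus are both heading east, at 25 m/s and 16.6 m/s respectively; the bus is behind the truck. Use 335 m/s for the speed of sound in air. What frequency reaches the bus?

461 Hz

The bus is behind, so the truck is moving away from it while the bus is moving toward the truck.
Both move, so f' = f · (v + v_o)/(v + v_s).
f' = 472 × (335 + 16.6)/(335 + 25) = 472 × 351.6/360 ≈ 461 Hz.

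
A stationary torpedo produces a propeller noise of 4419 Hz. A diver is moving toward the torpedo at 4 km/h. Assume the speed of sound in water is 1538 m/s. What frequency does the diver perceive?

4 km/h = 1.111 m/s.
Only the observer moves, toward the source, so f' = f · (v + v_o)/v.
f' = 4419 × (1538 + 1.111)/1538 = 4419 × 1539.1/1538 ≈ 4422 Hz.

4422 Hz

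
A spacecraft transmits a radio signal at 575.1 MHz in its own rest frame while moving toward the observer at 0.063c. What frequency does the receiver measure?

Relativistic Doppler for frequency: f' = f₀ · √((1 + β)/(1 − β)).
f' = 575.1 × √(1.0630/0.9370) = 575.1 × 1.06512 ≈ 612.5 MHz.

612.5 MHz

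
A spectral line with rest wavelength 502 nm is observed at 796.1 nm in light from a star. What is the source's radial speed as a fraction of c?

λ'/λ₀ = 1.5859 > 1 (redshift), so the source is receding.
λ'/λ₀ = √((1 + β)/(1 − β)) for a receding source ⇒ β = (r² − 1)/(r² + 1) with r = λ'/λ₀.
β = (2.5149 − 1)/(2.5149 + 1) ≈ 0.431.

0.431c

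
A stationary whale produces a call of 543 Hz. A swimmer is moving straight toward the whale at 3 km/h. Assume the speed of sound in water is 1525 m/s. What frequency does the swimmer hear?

3 km/h = 0.8333 m/s.
Moving observer, stationary source: f' = f · (v + v_o)/v.
f' = 543 × (1525 + 0.8333)/1525 = 543 × 1525.8/1525 ≈ 543 Hz.

543 Hz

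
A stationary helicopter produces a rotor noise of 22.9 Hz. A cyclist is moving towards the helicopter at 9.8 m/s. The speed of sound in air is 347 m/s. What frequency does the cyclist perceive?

Only the observer moves, toward the source, so f' = f · (v + v_o)/v.
f' = 22.9 × (347 + 9.8)/347 = 22.9 × 356.8/347 ≈ 23.5 Hz.

23.5 Hz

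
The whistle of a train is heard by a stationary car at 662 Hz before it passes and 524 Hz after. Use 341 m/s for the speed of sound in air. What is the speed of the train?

40 m/s

f₁/f₂ = (v + v_s)/(v − v_s), so v_s = v · (f₁ − f₂)/(f₁ + f₂).
v_s = 341 × (662 − 524)/(662 + 524) = 341 × 138/1186 ≈ 40 m/s.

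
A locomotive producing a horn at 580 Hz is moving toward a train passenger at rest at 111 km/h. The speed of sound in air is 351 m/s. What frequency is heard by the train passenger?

111 km/h = 30.83 m/s.
With the source moving toward a stationary observer, f' = f · v/(v − v_s).
f' = 580 × 351/(351 − 30.83) = 580 × 351/320.2 ≈ 636 Hz.

636 Hz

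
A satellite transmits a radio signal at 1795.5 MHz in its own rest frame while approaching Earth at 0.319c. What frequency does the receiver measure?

Relativistic Doppler for frequency: f' = f₀ · √((1 + β)/(1 − β)).
f' = 1795.5 × √(1.3190/0.6810) = 1795.5 × 1.39171 ≈ 2498.8 MHz.

2498.8 MHz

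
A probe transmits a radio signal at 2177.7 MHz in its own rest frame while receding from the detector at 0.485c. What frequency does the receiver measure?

Relativistic Doppler for frequency: f' = f₀ · √((1 − β)/(1 + β)).
f' = 2177.7 × √(0.5150/1.4850) = 2177.7 × 0.58890 ≈ 1282.4 MHz.

1282.4 MHz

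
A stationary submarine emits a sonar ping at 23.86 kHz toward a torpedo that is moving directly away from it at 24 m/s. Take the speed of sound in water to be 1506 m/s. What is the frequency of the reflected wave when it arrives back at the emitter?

23.1 kHz

The torpedo first receives the wave as a moving observer: f₁ = f₀ · (v − u)/v = 23.86 × (1506 − 24)/1506 ≈ 23.5 kHz.
The reflection then acts as a moving source: f₂ = f₁ · v/(v + u) ≈ 23.1 kHz.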